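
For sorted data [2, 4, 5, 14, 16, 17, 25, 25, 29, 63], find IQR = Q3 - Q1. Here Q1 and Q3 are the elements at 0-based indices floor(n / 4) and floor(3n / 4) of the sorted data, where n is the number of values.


The data has n = 10 elements.
Q1 index = floor(10 / 4) = floor(2.5) = 2; Q3 index = floor(3 * 10 / 4) = floor(7.5) = 7
Q1 = element at index 2 = 5
Q3 = element at index 7 = 25
IQR = 25 - 5 = 20
Final answer: 20


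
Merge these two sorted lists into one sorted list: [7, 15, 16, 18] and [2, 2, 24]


List A: [7, 15, 16, 18]
List B: [2, 2, 24]
Repeatedly compare the front elements and take the smaller:
  7 vs 2 -> take 2
  7 vs 2 -> take 2
  7 vs 24 -> take 7
  15 vs 24 -> take 15
  16 vs 24 -> take 16
  18 vs 24 -> take 18
  A is exhausted; append the rest of B: [24]
Final answer: [2, 2, 7, 15, 16, 18, 24]


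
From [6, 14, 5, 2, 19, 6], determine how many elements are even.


Check each element:
  6 is even
  14 is even
  5 is odd
  2 is even
  19 is odd
  6 is even
Evens: [6, 14, 2, 6]
Count of evens = 4
Final answer: 4


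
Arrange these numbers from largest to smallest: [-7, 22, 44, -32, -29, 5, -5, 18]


Original list: [-7, 22, 44, -32, -29, 5, -5, 18]
Repeatedly take the largest remaining element:
  Remaining [-7, 22, 44, -32, -29, 5, -5, 18] -> largest is 44
  Remaining [-7, 22, -32, -29, 5, -5, 18] -> largest is 22
  Remaining [-7, -32, -29, 5, -5, 18] -> largest is 18
  Remaining [-7, -32, -29, 5, -5] -> largest is 5
  Remaining [-7, -32, -29, -5] -> largest is -5
  Remaining [-7, -32, -29] -> largest is -7
  Remaining [-32, -29] -> largest is -29
  Remaining [-32] -> largest is -32
Collecting the picks in order gives the descending list.
Final answer: [44, 22, 18, 5, -5, -7, -29, -32]


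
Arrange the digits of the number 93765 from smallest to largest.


The number 93765 has digits: 9, 3, 7, 6, 5
Sorted: 3, 5, 6, 7, 9
Joining the sorted digits gives the result.
Final answer: 35679


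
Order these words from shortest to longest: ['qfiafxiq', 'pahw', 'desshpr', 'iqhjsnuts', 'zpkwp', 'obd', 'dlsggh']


Compute lengths:
  'qfiafxiq' has length 8
  'pahw' has length 4
  'desshpr' has length 7
  'iqhjsnuts' has length 9
  'zpkwp' has length 5
  'obd' has length 3
  'dlsggh' has length 6
Lengths in increasing order: 3 < 4 < 5 < 6 < 7 < 8 < 9
Listing the words in that order gives the answer.
Final answer: ['obd', 'pahw', 'zpkwp', 'dlsggh', 'desshpr', 'qfiafxiq', 'iqhjsnuts']


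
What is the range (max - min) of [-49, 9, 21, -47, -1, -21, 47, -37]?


Maximum value: 47
Minimum value: -49
Range = 47 - (-49) = 96
Final answer: 96


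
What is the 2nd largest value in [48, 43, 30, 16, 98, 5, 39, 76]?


Sort descending: [98, 76, 48, 43, 39, 30, 16, 5]
The 2nd element (1-indexed) is at index 1.
Value = 76
Final answer: 76


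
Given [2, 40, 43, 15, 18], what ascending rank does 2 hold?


Sort ascending: [2, 15, 18, 40, 43]
Find 2 in the sorted list.
2 is at position 1 (1-indexed).
Final answer: 1


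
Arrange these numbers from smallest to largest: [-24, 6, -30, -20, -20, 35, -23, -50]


Original list: [-24, 6, -30, -20, -20, 35, -23, -50]
Repeatedly take the smallest remaining element:
  Remaining [-24, 6, -30, -20, -20, 35, -23, -50] -> smallest is -50
  Remaining [-24, 6, -30, -20, -20, 35, -23] -> smallest is -30
  Remaining [-24, 6, -20, -20, 35, -23] -> smallest is -24
  Remaining [6, -20, -20, 35, -23] -> smallest is -23
  Remaining [6, -20, -20, 35] -> smallest is -20
  Remaining [6, -20, 35] -> smallest is -20
  Remaining [6, 35] -> smallest is 6
  Remaining [35] -> smallest is 35
Collecting the picks in order gives the sorted list.
Final answer: [-50, -30, -24, -23, -20, -20, 6, 35]


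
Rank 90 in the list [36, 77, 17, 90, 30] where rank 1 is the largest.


Sort descending: [90, 77, 36, 30, 17]
Find 90 in the sorted list.
90 is at position 1.
Final answer: 1


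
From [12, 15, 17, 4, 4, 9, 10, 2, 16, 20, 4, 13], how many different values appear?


List all unique values:
Distinct values: [2, 4, 9, 10, 12, 13, 15, 16, 17, 20]
Count = 10
Final answer: 10


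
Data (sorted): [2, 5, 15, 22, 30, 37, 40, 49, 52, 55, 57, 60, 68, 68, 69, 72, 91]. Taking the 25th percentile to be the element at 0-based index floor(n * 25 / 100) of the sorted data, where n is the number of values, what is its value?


The dataset has n = 17 elements.
Index = floor(17 * 25 / 100) = floor(425 / 100) = floor(4.25) = 4
Counting from index 0 in the sorted data, the element at index 4 is 30.
Final answer: 30


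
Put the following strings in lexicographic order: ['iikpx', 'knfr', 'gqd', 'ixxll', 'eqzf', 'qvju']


Compare strings character by character (the first differing letter decides):
  'eqzf' < 'gqd' since 'e' < 'g' at position 1
  'gqd' < 'iikpx' since 'g' < 'i' at position 1
  'iikpx' < 'ixxll' since 'i' < 'x' at position 2
  'ixxll' < 'knfr' since 'i' < 'k' at position 1
  'knfr' < 'qvju' since 'k' < 'q' at position 1
Chaining these comparisons gives the alphabetical order.
Final answer: ['eqzf', 'gqd', 'iikpx', 'ixxll', 'knfr', 'qvju']


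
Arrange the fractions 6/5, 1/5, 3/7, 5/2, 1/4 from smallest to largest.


Convert to decimal for comparison:
  6/5 = 1.2
  1/5 = 0.2
  3/7 = 0.4286
  5/2 = 2.5
  1/4 = 0.25
Decimals in increasing order: 0.2 < 0.25 < 0.4286 < 1.2 < 2.5
Writing each back as its fraction gives the sorted order.
Final answer: 1/5, 1/4, 3/7, 6/5, 5/2


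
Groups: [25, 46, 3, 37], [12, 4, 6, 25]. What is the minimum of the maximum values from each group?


Find max of each group:
  Group 1: [25, 46, 3, 37] -> max = 46
  Group 2: [12, 4, 6, 25] -> max = 25
Maxes: [46, 25]
Minimum of maxes = 25
Final answer: 25


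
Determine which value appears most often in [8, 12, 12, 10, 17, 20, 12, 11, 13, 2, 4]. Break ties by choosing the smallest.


Count the frequency of each value:
  2 appears 1 time(s)
  4 appears 1 time(s)
  8 appears 1 time(s)
  10 appears 1 time(s)
  11 appears 1 time(s)
  12 appears 3 time(s)
  13 appears 1 time(s)
  17 appears 1 time(s)
  20 appears 1 time(s)
Maximum frequency is 3.
Only 12 reaches that frequency, so it is the mode.
Final answer: 12


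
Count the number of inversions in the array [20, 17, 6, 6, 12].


For each element, count the later elements that are smaller than it:
  20 (index 0): smaller elements after it = [17, 6, 6, 12] -> 4
  17 (index 1): smaller elements after it = [6, 6, 12] -> 3
  6 (index 2): smaller elements after it = [] -> 0
  6 (index 3): smaller elements after it = [] -> 0
Total inversions = 4 + 3 + 0 + 0 = 7
Final answer: 7


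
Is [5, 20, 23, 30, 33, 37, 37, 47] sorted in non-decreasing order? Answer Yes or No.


Check consecutive pairs:
  5 <= 20? True
  20 <= 23? True
  23 <= 30? True
  30 <= 33? True
  33 <= 37? True
  37 <= 37? True
  37 <= 47? True
Every consecutive pair is in order, so the list is non-decreasing.
Final answer: Yes


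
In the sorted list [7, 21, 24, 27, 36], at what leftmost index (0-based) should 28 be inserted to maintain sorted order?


List is sorted: [7, 21, 24, 27, 36]
We need the leftmost position where 28 can be inserted, i.e. the first index whose element is >= 28 (or the end of the list if none is).
Binary search with low=0, high=5 (0-based indices):
  low=0, high=5, mid=2: a[2]=24 < 28, so low = 3
  low=3, high=5, mid=4: a[4]=36 >= 28, so high = 4
  low=3, high=4, mid=3: a[3]=27 < 28, so low = 4
Now low = high = 4, so the insertion index is 4.
Final answer: 4


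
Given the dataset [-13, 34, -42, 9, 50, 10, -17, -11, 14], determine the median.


First, sort the list: [-42, -17, -13, -11, 9, 10, 14, 34, 50]
The list has 9 elements (odd count).
The middle index is 4 (0-based), and the element there is 9.
Final answer: 9


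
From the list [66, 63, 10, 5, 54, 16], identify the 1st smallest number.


Sort ascending: [5, 10, 16, 54, 63, 66]
The 1st element (1-indexed) is at index 0.
Value = 5
Final answer: 5


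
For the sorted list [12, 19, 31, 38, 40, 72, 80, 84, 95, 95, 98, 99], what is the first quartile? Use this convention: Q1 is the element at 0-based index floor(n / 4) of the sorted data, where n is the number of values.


The list has n = 12 elements.
Q1 index = floor(12 / 4) = floor(3) = 3
Counting from index 0 in the sorted data, the element at index 3 is 38.
Final answer: 38


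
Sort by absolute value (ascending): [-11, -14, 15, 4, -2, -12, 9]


Compute absolute values:
  |-11| = 11
  |-14| = 14
  |15| = 15
  |4| = 4
  |-2| = 2
  |-12| = 12
  |9| = 9
Absolute values in increasing order: 2 < 4 < 9 < 11 < 12 < 14 < 15
Listing the original numbers in that order gives the answer.
Final answer: [-2, 4, 9, -11, -12, -14, 15]


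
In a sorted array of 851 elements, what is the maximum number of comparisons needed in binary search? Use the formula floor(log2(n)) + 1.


Binary search halves the search space each step.
Maximum comparisons = floor(log2(851)) + 1
log2(851) = 9.733
floor(log2(851)) = 9, so 9 + 1 = 10
Final answer: 10


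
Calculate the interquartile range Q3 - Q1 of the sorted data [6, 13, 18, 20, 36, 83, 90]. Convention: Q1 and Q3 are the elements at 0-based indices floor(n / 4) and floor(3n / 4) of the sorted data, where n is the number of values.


The data has n = 7 elements.
Q1 index = floor(7 / 4) = floor(1.75) = 1; Q3 index = floor(3 * 7 / 4) = floor(5.25) = 5
Q1 = element at index 1 = 13
Q3 = element at index 5 = 83
IQR = 83 - 13 = 70
Final answer: 70


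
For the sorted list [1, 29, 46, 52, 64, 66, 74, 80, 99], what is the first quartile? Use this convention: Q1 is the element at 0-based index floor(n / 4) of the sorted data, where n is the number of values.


The list has n = 9 elements.
Q1 index = floor(9 / 4) = floor(2.25) = 2
Counting from index 0 in the sorted data, the element at index 2 is 46.
Final answer: 46


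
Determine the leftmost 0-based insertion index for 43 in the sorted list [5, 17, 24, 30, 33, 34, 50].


List is sorted: [5, 17, 24, 30, 33, 34, 50]
We need the leftmost position where 43 can be inserted, i.e. the first index whose element is >= 43 (or the end of the list if none is).
Binary search with low=0, high=7 (0-based indices):
  low=0, high=7, mid=3: a[3]=30 < 43, so low = 4
  low=4, high=7, mid=5: a[5]=34 < 43, so low = 6
  low=6, high=7, mid=6: a[6]=50 >= 43, so high = 6
Now low = high = 6, so the insertion index is 6.
Final answer: 6


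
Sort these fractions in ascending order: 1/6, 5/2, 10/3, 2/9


Convert to decimal for comparison:
  1/6 = 0.1667
  5/2 = 2.5
  10/3 = 3.3333
  2/9 = 0.2222
Decimals in increasing order: 0.1667 < 0.2222 < 2.5 < 3.3333
Writing each back as its fraction gives the sorted order.
Final answer: 1/6, 2/9, 5/2, 10/3


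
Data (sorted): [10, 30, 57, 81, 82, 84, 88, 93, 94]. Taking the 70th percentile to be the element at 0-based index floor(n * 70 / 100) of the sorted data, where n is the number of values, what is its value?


The dataset has n = 9 elements.
Index = floor(9 * 70 / 100) = floor(630 / 100) = floor(6.3) = 6
Counting from index 0 in the sorted data, the element at index 6 is 88.
Final answer: 88


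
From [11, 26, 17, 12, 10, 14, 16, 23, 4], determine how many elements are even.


Check each element:
  11 is odd
  26 is even
  17 is odd
  12 is even
  10 is even
  14 is even
  16 is even
  23 is odd
  4 is even
Evens: [26, 12, 10, 14, 16, 4]
Count of evens = 6
Final answer: 6


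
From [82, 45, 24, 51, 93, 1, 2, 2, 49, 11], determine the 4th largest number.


Sort descending: [93, 82, 51, 49, 45, 24, 11, 2, 2, 1]
The 4th element (1-indexed) is at index 3.
Value = 49
Final answer: 49


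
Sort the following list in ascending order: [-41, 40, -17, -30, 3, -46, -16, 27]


Original list: [-41, 40, -17, -30, 3, -46, -16, 27]
Repeatedly take the smallest remaining element:
  Remaining [-41, 40, -17, -30, 3, -46, -16, 27] -> smallest is -46
  Remaining [-41, 40, -17, -30, 3, -16, 27] -> smallest is -41
  Remaining [40, -17, -30, 3, -16, 27] -> smallest is -30
  Remaining [40, -17, 3, -16, 27] -> smallest is -17
  Remaining [40, 3, -16, 27] -> smallest is -16
  Remaining [40, 3, 27] -> smallest is 3
  Remaining [40, 27] -> smallest is 27
  Remaining [40] -> smallest is 40
Collecting the picks in order gives the sorted list.
Final answer: [-46, -41, -30, -17, -16, 3, 27, 40]


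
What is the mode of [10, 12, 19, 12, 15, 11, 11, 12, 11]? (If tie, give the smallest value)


Count the frequency of each value:
  10 appears 1 time(s)
  11 appears 3 time(s)
  12 appears 3 time(s)
  15 appears 1 time(s)
  19 appears 1 time(s)
Maximum frequency is 3.
Values reaching that frequency: [11, 12]; the smallest is 11.
Final answer: 11


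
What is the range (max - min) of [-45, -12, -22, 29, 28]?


Maximum value: 29
Minimum value: -45
Range = 29 - (-45) = 74
Final answer: 74


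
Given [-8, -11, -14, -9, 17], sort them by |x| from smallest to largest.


Compute absolute values:
  |-8| = 8
  |-11| = 11
  |-14| = 14
  |-9| = 9
  |17| = 17
Absolute values in increasing order: 8 < 9 < 11 < 14 < 17
Listing the original numbers in that order gives the answer.
Final answer: [-8, -9, -11, -14, 17]


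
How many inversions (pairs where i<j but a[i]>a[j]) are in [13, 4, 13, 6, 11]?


For each element, count the later elements that are smaller than it:
  13 (index 0): smaller elements after it = [4, 6, 11] -> 3
  4 (index 1): smaller elements after it = [] -> 0
  13 (index 2): smaller elements after it = [6, 11] -> 2
  6 (index 3): smaller elements after it = [] -> 0
Total inversions = 3 + 0 + 2 + 0 = 5
Final answer: 5


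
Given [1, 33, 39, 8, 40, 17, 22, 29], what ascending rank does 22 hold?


Sort ascending: [1, 8, 17, 22, 29, 33, 39, 40]
Find 22 in the sorted list.
22 is at position 4 (1-indexed).
Final answer: 4


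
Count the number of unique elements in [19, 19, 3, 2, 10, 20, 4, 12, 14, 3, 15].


List all unique values:
Distinct values: [2, 3, 4, 10, 12, 14, 15, 19, 20]
Count = 9
Final answer: 9


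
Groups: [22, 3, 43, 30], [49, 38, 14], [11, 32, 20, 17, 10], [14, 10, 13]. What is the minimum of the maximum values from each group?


Find max of each group:
  Group 1: [22, 3, 43, 30] -> max = 43
  Group 2: [49, 38, 14] -> max = 49
  Group 3: [11, 32, 20, 17, 10] -> max = 32
  Group 4: [14, 10, 13] -> max = 14
Maxes: [43, 49, 32, 14]
Minimum of maxes = 14
Final answer: 14


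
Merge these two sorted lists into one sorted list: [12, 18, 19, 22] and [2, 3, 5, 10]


List A: [12, 18, 19, 22]
List B: [2, 3, 5, 10]
Repeatedly compare the front elements and take the smaller:
  12 vs 2 -> take 2
  12 vs 3 -> take 3
  12 vs 5 -> take 5
  12 vs 10 -> take 10
  B is exhausted; append the rest of A: [12, 18, 19, 22]
Final answer: [2, 3, 5, 10, 12, 18, 19, 22]


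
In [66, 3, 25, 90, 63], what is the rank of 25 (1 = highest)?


Sort descending: [90, 66, 63, 25, 3]
Find 25 in the sorted list.
25 is at position 4.
Final answer: 4


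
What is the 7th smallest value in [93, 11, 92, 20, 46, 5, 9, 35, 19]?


Sort ascending: [5, 9, 11, 19, 20, 35, 46, 92, 93]
The 7th element (1-indexed) is at index 6.
Value = 46
Final answer: 46


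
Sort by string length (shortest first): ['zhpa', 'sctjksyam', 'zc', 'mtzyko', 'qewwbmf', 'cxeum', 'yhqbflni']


Compute lengths:
  'zhpa' has length 4
  'sctjksyam' has length 9
  'zc' has length 2
  'mtzyko' has length 6
  'qewwbmf' has length 7
  'cxeum' has length 5
  'yhqbflni' has length 8
Lengths in increasing order: 2 < 4 < 5 < 6 < 7 < 8 < 9
Listing the words in that order gives the answer.
Final answer: ['zc', 'zhpa', 'cxeum', 'mtzyko', 'qewwbmf', 'yhqbflni', 'sctjksyam']


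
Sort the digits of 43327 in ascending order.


The number 43327 has digits: 4, 3, 3, 2, 7
Sorted: 2, 3, 3, 4, 7
Joining the sorted digits gives the result.
Final answer: 23347


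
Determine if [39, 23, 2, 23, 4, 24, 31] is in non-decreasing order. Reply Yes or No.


Check consecutive pairs:
  39 <= 23? False
  23 <= 2? False
  2 <= 23? True
  23 <= 4? False
  4 <= 24? True
  24 <= 31? True
3 consecutive pair(s) are out of order, so the list is not sorted.
Final answer: No


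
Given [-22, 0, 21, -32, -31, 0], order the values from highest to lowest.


Original list: [-22, 0, 21, -32, -31, 0]
Repeatedly take the largest remaining element:
  Remaining [-22, 0, 21, -32, -31, 0] -> largest is 21
  Remaining [-22, 0, -32, -31, 0] -> largest is 0
  Remaining [-22, -32, -31, 0] -> largest is 0
  Remaining [-22, -32, -31] -> largest is -22
  Remaining [-32, -31] -> largest is -31
  Remaining [-32] -> largest is -32
Collecting the picks in order gives the descending list.
Final answer: [21, 0, 0, -22, -31, -32]


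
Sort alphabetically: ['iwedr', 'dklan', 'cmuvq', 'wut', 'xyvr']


Compare strings character by character (the first differing letter decides):
  'cmuvq' < 'dklan' since 'c' < 'd' at position 1
  'dklan' < 'iwedr' since 'd' < 'i' at position 1
  'iwedr' < 'wut' since 'i' < 'w' at position 1
  'wut' < 'xyvr' since 'w' < 'x' at position 1
Chaining these comparisons gives the alphabetical order.
Final answer: ['cmuvq', 'dklan', 'iwedr', 'wut', 'xyvr']


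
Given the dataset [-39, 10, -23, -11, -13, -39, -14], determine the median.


First, sort the list: [-39, -39, -23, -14, -13, -11, 10]
The list has 7 elements (odd count).
The middle index is 3 (0-based), and the element there is -14.
Final answer: -14


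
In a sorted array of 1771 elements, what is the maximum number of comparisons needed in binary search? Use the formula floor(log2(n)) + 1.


Binary search halves the search space each step.
Maximum comparisons = floor(log2(1771)) + 1
log2(1771) = 10.7903
floor(log2(1771)) = 10, so 10 + 1 = 11
Final answer: 11


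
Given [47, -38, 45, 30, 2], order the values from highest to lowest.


Original list: [47, -38, 45, 30, 2]
Repeatedly take the largest remaining element:
  Remaining [47, -38, 45, 30, 2] -> largest is 47
  Remaining [-38, 45, 30, 2] -> largest is 45
  Remaining [-38, 30, 2] -> largest is 30
  Remaining [-38, 2] -> largest is 2
  Remaining [-38] -> largest is -38
Collecting the picks in order gives the descending list.
Final answer: [47, 45, 30, 2, -38]


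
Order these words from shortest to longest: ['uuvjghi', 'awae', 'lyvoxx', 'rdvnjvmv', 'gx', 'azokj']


Compute lengths:
  'uuvjghi' has length 7
  'awae' has length 4
  'lyvoxx' has length 6
  'rdvnjvmv' has length 8
  'gx' has length 2
  'azokj' has length 5
Lengths in increasing order: 2 < 4 < 5 < 6 < 7 < 8
Listing the words in that order gives the answer.
Final answer: ['gx', 'awae', 'azokj', 'lyvoxx', 'uuvjghi', 'rdvnjvmv']


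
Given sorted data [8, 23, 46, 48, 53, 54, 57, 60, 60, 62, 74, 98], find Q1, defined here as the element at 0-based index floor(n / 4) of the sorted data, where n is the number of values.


The list has n = 12 elements.
Q1 index = floor(12 / 4) = floor(3) = 3
Counting from index 0 in the sorted data, the element at index 3 is 48.
Final answer: 48


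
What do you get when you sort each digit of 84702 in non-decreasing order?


The number 84702 has digits: 8, 4, 7, 0, 2
Sorted: 0, 2, 4, 7, 8
Joining the sorted digits gives the result.
Final answer: 02478


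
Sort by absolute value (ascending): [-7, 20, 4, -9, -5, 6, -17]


Compute absolute values:
  |-7| = 7
  |20| = 20
  |4| = 4
  |-9| = 9
  |-5| = 5
  |6| = 6
  |-17| = 17
Absolute values in increasing order: 4 < 5 < 6 < 7 < 9 < 17 < 20
Listing the original numbers in that order gives the answer.
Final answer: [4, -5, 6, -7, -9, -17, 20]


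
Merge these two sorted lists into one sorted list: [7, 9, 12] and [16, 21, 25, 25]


List A: [7, 9, 12]
List B: [16, 21, 25, 25]
Repeatedly compare the front elements and take the smaller:
  7 vs 16 -> take 7
  9 vs 16 -> take 9
  12 vs 16 -> take 12
  A is exhausted; append the rest of B: [16, 21, 25, 25]
Final answer: [7, 9, 12, 16, 21, 25, 25]


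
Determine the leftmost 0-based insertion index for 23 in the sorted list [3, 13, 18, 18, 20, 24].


List is sorted: [3, 13, 18, 18, 20, 24]
We need the leftmost position where 23 can be inserted, i.e. the first index whose element is >= 23 (or the end of the list if none is).
Binary search with low=0, high=6 (0-based indices):
  low=0, high=6, mid=3: a[3]=18 < 23, so low = 4
  low=4, high=6, mid=5: a[5]=24 >= 23, so high = 5
  low=4, high=5, mid=4: a[4]=20 < 23, so low = 5
Now low = high = 5, so the insertion index is 5.
Final answer: 5


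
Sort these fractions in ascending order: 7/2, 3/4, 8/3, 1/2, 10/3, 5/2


Convert to decimal for comparison:
  7/2 = 3.5
  3/4 = 0.75
  8/3 = 2.6667
  1/2 = 0.5
  10/3 = 3.3333
  5/2 = 2.5
Decimals in increasing order: 0.5 < 0.75 < 2.5 < 2.6667 < 3.3333 < 3.5
Writing each back as its fraction gives the sorted order.
Final answer: 1/2, 3/4, 5/2, 8/3, 10/3, 7/2


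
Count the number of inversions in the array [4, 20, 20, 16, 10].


For each element, count the later elements that are smaller than it:
  4 (index 0): smaller elements after it = [] -> 0
  20 (index 1): smaller elements after it = [16, 10] -> 2
  20 (index 2): smaller elements after it = [16, 10] -> 2
  16 (index 3): smaller elements after it = [10] -> 1
Total inversions = 0 + 2 + 2 + 1 = 5
Final answer: 5


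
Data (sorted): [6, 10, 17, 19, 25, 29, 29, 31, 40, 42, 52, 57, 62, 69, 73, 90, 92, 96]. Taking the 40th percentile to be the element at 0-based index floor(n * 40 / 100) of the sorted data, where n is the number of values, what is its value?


The dataset has n = 18 elements.
Index = floor(18 * 40 / 100) = floor(720 / 100) = floor(7.2) = 7
Counting from index 0 in the sorted data, the element at index 7 is 31.
Final answer: 31


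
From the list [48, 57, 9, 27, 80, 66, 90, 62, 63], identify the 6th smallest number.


Sort ascending: [9, 27, 48, 57, 62, 63, 66, 80, 90]
The 6th element (1-indexed) is at index 5.
Value = 63
Final answer: 63


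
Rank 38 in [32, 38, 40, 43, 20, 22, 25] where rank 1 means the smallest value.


Sort ascending: [20, 22, 25, 32, 38, 40, 43]
Find 38 in the sorted list.
38 is at position 5 (1-indexed).
Final answer: 5


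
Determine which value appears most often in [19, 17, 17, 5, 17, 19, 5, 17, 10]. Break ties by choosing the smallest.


Count the frequency of each value:
  5 appears 2 time(s)
  10 appears 1 time(s)
  17 appears 4 time(s)
  19 appears 2 time(s)
Maximum frequency is 4.
Only 17 reaches that frequency, so it is the mode.
Final answer: 17


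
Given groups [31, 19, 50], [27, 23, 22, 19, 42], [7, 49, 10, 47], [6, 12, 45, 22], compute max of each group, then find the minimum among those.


Find max of each group:
  Group 1: [31, 19, 50] -> max = 50
  Group 2: [27, 23, 22, 19, 42] -> max = 42
  Group 3: [7, 49, 10, 47] -> max = 49
  Group 4: [6, 12, 45, 22] -> max = 45
Maxes: [50, 42, 49, 45]
Minimum of maxes = 42
Final answer: 42


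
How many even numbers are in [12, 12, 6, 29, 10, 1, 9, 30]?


Check each element:
  12 is even
  12 is even
  6 is even
  29 is odd
  10 is even
  1 is odd
  9 is odd
  30 is even
Evens: [12, 12, 6, 10, 30]
Count of evens = 5
Final answer: 5


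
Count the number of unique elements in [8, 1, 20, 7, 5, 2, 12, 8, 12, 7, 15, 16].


List all unique values:
Distinct values: [1, 2, 5, 7, 8, 12, 15, 16, 20]
Count = 9
Final answer: 9


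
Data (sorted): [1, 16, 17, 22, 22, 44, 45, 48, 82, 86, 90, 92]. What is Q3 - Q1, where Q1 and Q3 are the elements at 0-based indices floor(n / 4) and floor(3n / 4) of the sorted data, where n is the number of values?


The data has n = 12 elements.
Q1 index = floor(12 / 4) = floor(3) = 3; Q3 index = floor(3 * 12 / 4) = floor(9) = 9
Q1 = element at index 3 = 22
Q3 = element at index 9 = 86
IQR = 86 - 22 = 64
Final answer: 64


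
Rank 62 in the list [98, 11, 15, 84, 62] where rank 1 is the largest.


Sort descending: [98, 84, 62, 15, 11]
Find 62 in the sorted list.
62 is at position 3.
Final answer: 3


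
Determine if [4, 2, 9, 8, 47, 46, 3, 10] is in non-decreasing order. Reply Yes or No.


Check consecutive pairs:
  4 <= 2? False
  2 <= 9? True
  9 <= 8? False
  8 <= 47? True
  47 <= 46? False
  46 <= 3? False
  3 <= 10? True
4 consecutive pair(s) are out of order, so the list is not sorted.
Final answer: No


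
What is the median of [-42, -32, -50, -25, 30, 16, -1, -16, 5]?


First, sort the list: [-50, -42, -32, -25, -16, -1, 5, 16, 30]
The list has 9 elements (odd count).
The middle index is 4 (0-based), and the element there is -16.
Final answer: -16


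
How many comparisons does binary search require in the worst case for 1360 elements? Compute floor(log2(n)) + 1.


Binary search halves the search space each step.
Maximum comparisons = floor(log2(1360)) + 1
log2(1360) = 10.4094
floor(log2(1360)) = 10, so 10 + 1 = 11
Final answer: 11


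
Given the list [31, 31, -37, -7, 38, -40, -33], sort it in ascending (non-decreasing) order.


Original list: [31, 31, -37, -7, 38, -40, -33]
Repeatedly take the smallest remaining element:
  Remaining [31, 31, -37, -7, 38, -40, -33] -> smallest is -40
  Remaining [31, 31, -37, -7, 38, -33] -> smallest is -37
  Remaining [31, 31, -7, 38, -33] -> smallest is -33
  Remaining [31, 31, -7, 38] -> smallest is -7
  Remaining [31, 31, 38] -> smallest is 31
  Remaining [31, 38] -> smallest is 31
  Remaining [38] -> smallest is 38
Collecting the picks in order gives the sorted list.
Final answer: [-40, -37, -33, -7, 31, 31, 38]


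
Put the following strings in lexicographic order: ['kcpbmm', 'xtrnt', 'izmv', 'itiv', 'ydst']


Compare strings character by character (the first differing letter decides):
  'itiv' < 'izmv' since 't' < 'z' at position 2
  'izmv' < 'kcpbmm' since 'i' < 'k' at position 1
  'kcpbmm' < 'xtrnt' since 'k' < 'x' at position 1
  'xtrnt' < 'ydst' since 'x' < 'y' at position 1
Chaining these comparisons gives the alphabetical order.
Final answer: ['itiv', 'izmv', 'kcpbmm', 'xtrnt', 'ydst']


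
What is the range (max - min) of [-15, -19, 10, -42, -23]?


Maximum value: 10
Minimum value: -42
Range = 10 - (-42) = 52
Final answer: 52


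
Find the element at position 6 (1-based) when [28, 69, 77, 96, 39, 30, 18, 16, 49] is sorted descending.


Sort descending: [96, 77, 69, 49, 39, 30, 28, 18, 16]
The 6th element (1-indexed) is at index 5.
Value = 30
Final answer: 30


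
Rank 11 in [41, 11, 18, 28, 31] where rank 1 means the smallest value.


Sort ascending: [11, 18, 28, 31, 41]
Find 11 in the sorted list.
11 is at position 1 (1-indexed).
Final answer: 1


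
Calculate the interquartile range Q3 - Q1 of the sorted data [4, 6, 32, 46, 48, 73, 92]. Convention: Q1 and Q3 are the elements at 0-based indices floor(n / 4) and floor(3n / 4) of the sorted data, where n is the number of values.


The data has n = 7 elements.
Q1 index = floor(7 / 4) = floor(1.75) = 1; Q3 index = floor(3 * 7 / 4) = floor(5.25) = 5
Q1 = element at index 1 = 6
Q3 = element at index 5 = 73
IQR = 73 - 6 = 67
Final answer: 67


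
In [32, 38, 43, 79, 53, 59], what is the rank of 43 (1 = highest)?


Sort descending: [79, 59, 53, 43, 38, 32]
Find 43 in the sorted list.
43 is at position 4.
Final answer: 4


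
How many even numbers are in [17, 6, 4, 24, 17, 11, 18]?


Check each element:
  17 is odd
  6 is even
  4 is even
  24 is even
  17 is odd
  11 is odd
  18 is even
Evens: [6, 4, 24, 18]
Count of evens = 4
Final answer: 4


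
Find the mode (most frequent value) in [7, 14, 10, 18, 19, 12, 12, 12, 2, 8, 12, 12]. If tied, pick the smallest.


Count the frequency of each value:
  2 appears 1 time(s)
  7 appears 1 time(s)
  8 appears 1 time(s)
  10 appears 1 time(s)
  12 appears 5 time(s)
  14 appears 1 time(s)
  18 appears 1 time(s)
  19 appears 1 time(s)
Maximum frequency is 5.
Only 12 reaches that frequency, so it is the mode.
Final answer: 12


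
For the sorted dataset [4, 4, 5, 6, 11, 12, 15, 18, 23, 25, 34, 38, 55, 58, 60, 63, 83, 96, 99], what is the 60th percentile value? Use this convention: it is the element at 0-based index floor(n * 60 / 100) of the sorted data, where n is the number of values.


The dataset has n = 19 elements.
Index = floor(19 * 60 / 100) = floor(1140 / 100) = floor(11.4) = 11
Counting from index 0 in the sorted data, the element at index 11 is 38.
Final answer: 38


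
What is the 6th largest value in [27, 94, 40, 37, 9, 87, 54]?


Sort descending: [94, 87, 54, 40, 37, 27, 9]
The 6th element (1-indexed) is at index 5.
Value = 27
Final answer: 27


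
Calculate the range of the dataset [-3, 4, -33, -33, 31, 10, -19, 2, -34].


Maximum value: 31
Minimum value: -34
Range = 31 - (-34) = 65
Final answer: 65


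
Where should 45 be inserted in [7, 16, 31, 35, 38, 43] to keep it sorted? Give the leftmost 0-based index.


List is sorted: [7, 16, 31, 35, 38, 43]
We need the leftmost position where 45 can be inserted, i.e. the first index whose element is >= 45 (or the end of the list if none is).
Binary search with low=0, high=6 (0-based indices):
  low=0, high=6, mid=3: a[3]=35 < 45, so low = 4
  low=4, high=6, mid=5: a[5]=43 < 45, so low = 6
Now low = high = 6, so the insertion index is 6.
Final answer: 6


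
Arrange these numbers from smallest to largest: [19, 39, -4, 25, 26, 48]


Original list: [19, 39, -4, 25, 26, 48]
Repeatedly take the smallest remaining element:
  Remaining [19, 39, -4, 25, 26, 48] -> smallest is -4
  Remaining [19, 39, 25, 26, 48] -> smallest is 19
  Remaining [39, 25, 26, 48] -> smallest is 25
  Remaining [39, 26, 48] -> smallest is 26
  Remaining [39, 48] -> smallest is 39
  Remaining [48] -> smallest is 48
Collecting the picks in order gives the sorted list.
Final answer: [-4, 19, 25, 26, 39, 48]


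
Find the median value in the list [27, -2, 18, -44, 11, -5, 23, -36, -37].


First, sort the list: [-44, -37, -36, -5, -2, 11, 18, 23, 27]
The list has 9 elements (odd count).
The middle index is 4 (0-based), and the element there is -2.
Final answer: -2


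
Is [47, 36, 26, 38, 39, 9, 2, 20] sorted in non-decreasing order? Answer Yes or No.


Check consecutive pairs:
  47 <= 36? False
  36 <= 26? False
  26 <= 38? True
  38 <= 39? True
  39 <= 9? False
  9 <= 2? False
  2 <= 20? True
4 consecutive pair(s) are out of order, so the list is not sorted.
Final answer: No


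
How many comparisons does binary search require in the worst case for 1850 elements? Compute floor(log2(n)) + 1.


Binary search halves the search space each step.
Maximum comparisons = floor(log2(1850)) + 1
log2(1850) = 10.8533
floor(log2(1850)) = 10, so 10 + 1 = 11
Final answer: 11


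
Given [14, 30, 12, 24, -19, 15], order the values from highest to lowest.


Original list: [14, 30, 12, 24, -19, 15]
Repeatedly take the largest remaining element:
  Remaining [14, 30, 12, 24, -19, 15] -> largest is 30
  Remaining [14, 12, 24, -19, 15] -> largest is 24
  Remaining [14, 12, -19, 15] -> largest is 15
  Remaining [14, 12, -19] -> largest is 14
  Remaining [12, -19] -> largest is 12
  Remaining [-19] -> largest is -19
Collecting the picks in order gives the descending list.
Final answer: [30, 24, 15, 14, 12, -19]


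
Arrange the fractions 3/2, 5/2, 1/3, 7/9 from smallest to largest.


Convert to decimal for comparison:
  3/2 = 1.5
  5/2 = 2.5
  1/3 = 0.3333
  7/9 = 0.7778
Decimals in increasing order: 0.3333 < 0.7778 < 1.5 < 2.5
Writing each back as its fraction gives the sorted order.
Final answer: 1/3, 7/9, 3/2, 5/2


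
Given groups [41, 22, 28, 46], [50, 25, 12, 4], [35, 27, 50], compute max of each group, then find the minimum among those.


Find max of each group:
  Group 1: [41, 22, 28, 46] -> max = 46
  Group 2: [50, 25, 12, 4] -> max = 50
  Group 3: [35, 27, 50] -> max = 50
Maxes: [46, 50, 50]
Minimum of maxes = 46
Final answer: 46


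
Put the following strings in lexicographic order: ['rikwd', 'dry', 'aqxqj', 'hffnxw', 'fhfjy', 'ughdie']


Compare strings character by character (the first differing letter decides):
  'aqxqj' < 'dry' since 'a' < 'd' at position 1
  'dry' < 'fhfjy' since 'd' < 'f' at position 1
  'fhfjy' < 'hffnxw' since 'f' < 'h' at position 1
  'hffnxw' < 'rikwd' since 'h' < 'r' at position 1
  'rikwd' < 'ughdie' since 'r' < 'u' at position 1
Chaining these comparisons gives the alphabetical order.
Final answer: ['aqxqj', 'dry', 'fhfjy', 'hffnxw', 'rikwd', 'ughdie']


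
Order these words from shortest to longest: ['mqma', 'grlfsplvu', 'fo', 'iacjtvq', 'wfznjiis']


Compute lengths:
  'mqma' has length 4
  'grlfsplvu' has length 9
  'fo' has length 2
  'iacjtvq' has length 7
  'wfznjiis' has length 8
Lengths in increasing order: 2 < 4 < 7 < 8 < 9
Listing the words in that order gives the answer.
Final answer: ['fo', 'mqma', 'iacjtvq', 'wfznjiis', 'grlfsplvu']


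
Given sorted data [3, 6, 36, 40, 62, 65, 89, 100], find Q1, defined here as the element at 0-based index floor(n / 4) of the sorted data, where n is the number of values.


The list has n = 8 elements.
Q1 index = floor(8 / 4) = floor(2) = 2
Counting from index 0 in the sorted data, the element at index 2 is 36.
Final answer: 36


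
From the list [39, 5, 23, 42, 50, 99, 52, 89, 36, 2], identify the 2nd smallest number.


Sort ascending: [2, 5, 23, 36, 39, 42, 50, 52, 89, 99]
The 2nd element (1-indexed) is at index 1.
Value = 5
Final answer: 5


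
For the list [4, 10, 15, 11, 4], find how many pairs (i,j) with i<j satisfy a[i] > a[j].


For each element, count the later elements that are smaller than it:
  4 (index 0): smaller elements after it = [] -> 0
  10 (index 1): smaller elements after it = [4] -> 1
  15 (index 2): smaller elements after it = [11, 4] -> 2
  11 (index 3): smaller elements after it = [4] -> 1
Total inversions = 0 + 1 + 2 + 1 = 4
Final answer: 4


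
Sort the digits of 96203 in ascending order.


The number 96203 has digits: 9, 6, 2, 0, 3
Sorted: 0, 2, 3, 6, 9
Joining the sorted digits gives the result.
Final answer: 02369


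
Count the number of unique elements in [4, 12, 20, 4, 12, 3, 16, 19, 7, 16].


List all unique values:
Distinct values: [3, 4, 7, 12, 16, 19, 20]
Count = 7
Final answer: 7


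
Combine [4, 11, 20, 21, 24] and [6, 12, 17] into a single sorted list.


List A: [4, 11, 20, 21, 24]
List B: [6, 12, 17]
Repeatedly compare the front elements and take the smaller:
  4 vs 6 -> take 4
  11 vs 6 -> take 6
  11 vs 12 -> take 11
  20 vs 12 -> take 12
  20 vs 17 -> take 17
  B is exhausted; append the rest of A: [20, 21, 24]
Final answer: [4, 6, 11, 12, 17, 20, 21, 24]


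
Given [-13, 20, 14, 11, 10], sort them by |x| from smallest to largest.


Compute absolute values:
  |-13| = 13
  |20| = 20
  |14| = 14
  |11| = 11
  |10| = 10
Absolute values in increasing order: 10 < 11 < 13 < 14 < 20
Listing the original numbers in that order gives the answer.
Final answer: [10, 11, -13, 14, 20]


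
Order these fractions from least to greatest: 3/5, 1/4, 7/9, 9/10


Convert to decimal for comparison:
  3/5 = 0.6
  1/4 = 0.25
  7/9 = 0.7778
  9/10 = 0.9
Decimals in increasing order: 0.25 < 0.6 < 0.7778 < 0.9
Writing each back as its fraction gives the sorted order.
Final answer: 1/4, 3/5, 7/9, 9/10


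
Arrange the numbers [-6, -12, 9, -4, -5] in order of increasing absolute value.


Compute absolute values:
  |-6| = 6
  |-12| = 12
  |9| = 9
  |-4| = 4
  |-5| = 5
Absolute values in increasing order: 4 < 5 < 6 < 9 < 12
Listing the original numbers in that order gives the answer.
Final answer: [-4, -5, -6, 9, -12]


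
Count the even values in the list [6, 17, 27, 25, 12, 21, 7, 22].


Check each element:
  6 is even
  17 is odd
  27 is odd
  25 is odd
  12 is even
  21 is odd
  7 is odd
  22 is even
Evens: [6, 12, 22]
Count of evens = 3
Final answer: 3


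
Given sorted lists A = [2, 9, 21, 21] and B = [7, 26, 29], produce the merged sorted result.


List A: [2, 9, 21, 21]
List B: [7, 26, 29]
Repeatedly compare the front elements and take the smaller:
  2 vs 7 -> take 2
  9 vs 7 -> take 7
  9 vs 26 -> take 9
  21 vs 26 -> take 21
  21 vs 26 -> take 21
  A is exhausted; append the rest of B: [26, 29]
Final answer: [2, 7, 9, 21, 21, 26, 29]


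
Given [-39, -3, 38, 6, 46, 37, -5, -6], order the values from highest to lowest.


Original list: [-39, -3, 38, 6, 46, 37, -5, -6]
Repeatedly take the largest remaining element:
  Remaining [-39, -3, 38, 6, 46, 37, -5, -6] -> largest is 46
  Remaining [-39, -3, 38, 6, 37, -5, -6] -> largest is 38
  Remaining [-39, -3, 6, 37, -5, -6] -> largest is 37
  Remaining [-39, -3, 6, -5, -6] -> largest is 6
  Remaining [-39, -3, -5, -6] -> largest is -3
  Remaining [-39, -5, -6] -> largest is -5
  Remaining [-39, -6] -> largest is -6
  Remaining [-39] -> largest is -39
Collecting the picks in order gives the descending list.
Final answer: [46, 38, 37, 6, -3, -5, -6, -39]


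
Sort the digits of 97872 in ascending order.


The number 97872 has digits: 9, 7, 8, 7, 2
Sorted: 2, 7, 7, 8, 9
Joining the sorted digits gives the result.
Final answer: 27789


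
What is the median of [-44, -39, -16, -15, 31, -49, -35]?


First, sort the list: [-49, -44, -39, -35, -16, -15, 31]
The list has 7 elements (odd count).
The middle index is 3 (0-based), and the element there is -35.
Final answer: -35


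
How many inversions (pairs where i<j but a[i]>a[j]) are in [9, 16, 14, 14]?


For each element, count the later elements that are smaller than it:
  9 (index 0): smaller elements after it = [] -> 0
  16 (index 1): smaller elements after it = [14, 14] -> 2
  14 (index 2): smaller elements after it = [] -> 0
Total inversions = 0 + 2 + 0 = 2
Final answer: 2


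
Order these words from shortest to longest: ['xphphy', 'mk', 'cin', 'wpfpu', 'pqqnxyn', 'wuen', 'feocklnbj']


Compute lengths:
  'xphphy' has length 6
  'mk' has length 2
  'cin' has length 3
  'wpfpu' has length 5
  'pqqnxyn' has length 7
  'wuen' has length 4
  'feocklnbj' has length 9
Lengths in increasing order: 2 < 3 < 4 < 5 < 6 < 7 < 9
Listing the words in that order gives the answer.
Final answer: ['mk', 'cin', 'wuen', 'wpfpu', 'xphphy', 'pqqnxyn', 'feocklnbj']


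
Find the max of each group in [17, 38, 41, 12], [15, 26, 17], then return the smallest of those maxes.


Find max of each group:
  Group 1: [17, 38, 41, 12] -> max = 41
  Group 2: [15, 26, 17] -> max = 26
Maxes: [41, 26]
Minimum of maxes = 26
Final answer: 26


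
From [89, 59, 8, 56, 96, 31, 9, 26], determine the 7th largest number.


Sort descending: [96, 89, 59, 56, 31, 26, 9, 8]
The 7th element (1-indexed) is at index 6.
Value = 9
Final answer: 9


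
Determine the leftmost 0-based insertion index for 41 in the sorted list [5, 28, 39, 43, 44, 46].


List is sorted: [5, 28, 39, 43, 44, 46]
We need the leftmost position where 41 can be inserted, i.e. the first index whose element is >= 41 (or the end of the list if none is).
Binary search with low=0, high=6 (0-based indices):
  low=0, high=6, mid=3: a[3]=43 >= 41, so high = 3
  low=0, high=3, mid=1: a[1]=28 < 41, so low = 2
  low=2, high=3, mid=2: a[2]=39 < 41, so low = 3
Now low = high = 3, so the insertion index is 3.
Final answer: 3


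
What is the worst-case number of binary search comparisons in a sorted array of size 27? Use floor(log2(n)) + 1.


Binary search halves the search space each step.
Maximum comparisons = floor(log2(27)) + 1
log2(27) = 4.7549
floor(log2(27)) = 4, so 4 + 1 = 5
Final answer: 5


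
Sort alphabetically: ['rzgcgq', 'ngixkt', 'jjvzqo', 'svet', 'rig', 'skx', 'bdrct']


Compare strings character by character (the first differing letter decides):
  'bdrct' < 'jjvzqo' since 'b' < 'j' at position 1
  'jjvzqo' < 'ngixkt' since 'j' < 'n' at position 1
  'ngixkt' < 'rig' since 'n' < 'r' at position 1
  'rig' < 'rzgcgq' since 'i' < 'z' at position 2
  'rzgcgq' < 'skx' since 'r' < 's' at position 1
  'skx' < 'svet' since 'k' < 'v' at position 2
Chaining these comparisons gives the alphabetical order.
Final answer: ['bdrct', 'jjvzqo', 'ngixkt', 'rig', 'rzgcgq', 'skx', 'svet']


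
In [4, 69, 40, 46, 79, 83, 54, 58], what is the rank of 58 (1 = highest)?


Sort descending: [83, 79, 69, 58, 54, 46, 40, 4]
Find 58 in the sorted list.
58 is at position 4.
Final answer: 4
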